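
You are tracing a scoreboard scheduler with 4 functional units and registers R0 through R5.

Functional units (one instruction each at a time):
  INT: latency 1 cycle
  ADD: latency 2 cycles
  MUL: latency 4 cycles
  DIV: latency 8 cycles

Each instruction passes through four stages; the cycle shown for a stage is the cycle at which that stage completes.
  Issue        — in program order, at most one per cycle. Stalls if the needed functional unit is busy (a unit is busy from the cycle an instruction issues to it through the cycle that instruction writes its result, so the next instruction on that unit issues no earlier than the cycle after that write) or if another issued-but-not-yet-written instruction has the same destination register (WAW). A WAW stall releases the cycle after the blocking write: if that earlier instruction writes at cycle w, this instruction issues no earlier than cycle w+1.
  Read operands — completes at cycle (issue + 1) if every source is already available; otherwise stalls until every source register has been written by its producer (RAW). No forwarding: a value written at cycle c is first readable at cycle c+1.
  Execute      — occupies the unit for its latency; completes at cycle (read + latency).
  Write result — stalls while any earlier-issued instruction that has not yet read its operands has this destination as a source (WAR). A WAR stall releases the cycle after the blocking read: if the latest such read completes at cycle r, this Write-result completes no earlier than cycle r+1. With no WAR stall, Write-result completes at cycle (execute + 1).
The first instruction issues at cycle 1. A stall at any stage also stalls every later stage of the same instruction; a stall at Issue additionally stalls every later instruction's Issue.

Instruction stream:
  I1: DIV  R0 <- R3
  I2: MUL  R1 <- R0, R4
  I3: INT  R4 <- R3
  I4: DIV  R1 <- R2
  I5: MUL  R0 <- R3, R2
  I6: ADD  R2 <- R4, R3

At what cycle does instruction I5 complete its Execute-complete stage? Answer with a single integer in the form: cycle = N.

[1] I1 dispatched to DIV
[2] I1 operands ready; I2 dispatched to MUL
[3] I3 dispatched to INT
[4] I3 operands ready
[5] I3 complete
[10] I1 complete
[11] R0←I1
[12] I2 operands ready
[13] R4←I3
[16] I2 complete
[17] R1←I2
[18] I4 dispatched to DIV
[19] I4 operands ready; I5 dispatched to MUL
[20] I5 operands ready; I6 dispatched to ADD
[21] I6 operands ready
[23] I6 complete
[24] I5 complete; R2←I6
[25] R0←I5
[27] I4 complete
[28] R1←I4

cycle = 24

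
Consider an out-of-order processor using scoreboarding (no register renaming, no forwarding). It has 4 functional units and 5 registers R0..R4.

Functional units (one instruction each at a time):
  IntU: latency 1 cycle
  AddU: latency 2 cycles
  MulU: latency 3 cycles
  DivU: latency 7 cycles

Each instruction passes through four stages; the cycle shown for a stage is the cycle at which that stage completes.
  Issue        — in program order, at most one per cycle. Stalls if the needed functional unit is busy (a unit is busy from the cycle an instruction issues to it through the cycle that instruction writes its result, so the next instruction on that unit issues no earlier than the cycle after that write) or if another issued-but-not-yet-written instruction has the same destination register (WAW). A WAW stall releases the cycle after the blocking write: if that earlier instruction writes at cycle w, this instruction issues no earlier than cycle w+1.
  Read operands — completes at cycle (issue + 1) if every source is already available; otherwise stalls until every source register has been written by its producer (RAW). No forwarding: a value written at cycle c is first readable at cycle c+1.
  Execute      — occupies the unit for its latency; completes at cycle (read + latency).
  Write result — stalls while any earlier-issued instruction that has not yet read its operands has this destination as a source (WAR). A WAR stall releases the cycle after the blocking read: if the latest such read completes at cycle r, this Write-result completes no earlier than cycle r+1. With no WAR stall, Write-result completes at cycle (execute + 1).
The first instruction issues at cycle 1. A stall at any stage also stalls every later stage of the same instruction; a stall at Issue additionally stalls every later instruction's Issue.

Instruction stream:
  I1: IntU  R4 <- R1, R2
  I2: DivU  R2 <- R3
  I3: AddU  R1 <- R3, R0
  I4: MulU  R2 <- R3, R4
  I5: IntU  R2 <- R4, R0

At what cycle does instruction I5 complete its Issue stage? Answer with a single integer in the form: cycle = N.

cycle 1: I1→IntU
cycle 2: I1 RO | I2→DivU
cycle 3: I1 EX | I2 RO | I3→AddU
cycle 4: I1 WR R4 | I3 RO
cycle 6: I3 EX
cycle 7: I3 WR R1
cycle 10: I2 EX
cycle 11: I2 WR R2
cycle 12: I4→MulU
cycle 13: I4 RO
cycle 16: I4 EX
cycle 17: I4 WR R2
cycle 18: I5→IntU
cycle 19: I5 RO
cycle 20: I5 EX
cycle 21: I5 WR R2

cycle = 18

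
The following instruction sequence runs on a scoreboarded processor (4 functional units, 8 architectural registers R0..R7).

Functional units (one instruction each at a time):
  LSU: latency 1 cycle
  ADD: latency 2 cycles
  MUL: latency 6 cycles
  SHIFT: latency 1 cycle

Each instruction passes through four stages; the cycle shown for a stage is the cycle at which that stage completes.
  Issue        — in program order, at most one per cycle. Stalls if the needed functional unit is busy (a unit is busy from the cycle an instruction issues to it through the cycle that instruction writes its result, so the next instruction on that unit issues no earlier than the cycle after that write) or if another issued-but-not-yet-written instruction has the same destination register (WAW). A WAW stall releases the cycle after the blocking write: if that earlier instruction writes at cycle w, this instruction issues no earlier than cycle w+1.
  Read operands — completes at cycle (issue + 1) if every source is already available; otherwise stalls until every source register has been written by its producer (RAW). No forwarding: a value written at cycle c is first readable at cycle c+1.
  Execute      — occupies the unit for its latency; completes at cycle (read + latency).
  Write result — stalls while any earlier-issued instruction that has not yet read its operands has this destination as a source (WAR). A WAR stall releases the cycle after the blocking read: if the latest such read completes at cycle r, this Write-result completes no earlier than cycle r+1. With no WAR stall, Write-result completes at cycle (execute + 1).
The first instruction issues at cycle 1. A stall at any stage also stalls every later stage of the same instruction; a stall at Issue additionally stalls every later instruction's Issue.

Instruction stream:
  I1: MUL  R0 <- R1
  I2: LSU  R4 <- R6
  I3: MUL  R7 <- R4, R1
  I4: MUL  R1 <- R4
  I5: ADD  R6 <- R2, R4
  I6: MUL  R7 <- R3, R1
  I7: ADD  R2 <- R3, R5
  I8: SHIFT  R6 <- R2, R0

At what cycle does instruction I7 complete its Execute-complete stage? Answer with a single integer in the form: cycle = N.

cycle = 32

t=1  I1→MUL
t=2  I1 RO; I2→LSU
t=3  I2 RO
t=4  I2 EX
t=5  I2 WR R4
t=8  I1 EX
t=9  I1 WR R0
t=10  I3→MUL
t=11  I3 RO
t=17  I3 EX
t=18  I3 WR R7
t=19  I4→MUL
t=20  I4 RO; I5→ADD
t=21  I5 RO
t=23  I5 EX
t=24  I5 WR R6
t=26  I4 EX
t=27  I4 WR R1
t=28  I6→MUL
t=29  I6 RO; I7→ADD
t=30  I7 RO; I8→SHIFT
t=32  I7 EX
t=33  I7 WR R2
t=34  I8 RO
t=35  I6 EX; I8 EX
t=36  I6 WR R7; I8 WR R6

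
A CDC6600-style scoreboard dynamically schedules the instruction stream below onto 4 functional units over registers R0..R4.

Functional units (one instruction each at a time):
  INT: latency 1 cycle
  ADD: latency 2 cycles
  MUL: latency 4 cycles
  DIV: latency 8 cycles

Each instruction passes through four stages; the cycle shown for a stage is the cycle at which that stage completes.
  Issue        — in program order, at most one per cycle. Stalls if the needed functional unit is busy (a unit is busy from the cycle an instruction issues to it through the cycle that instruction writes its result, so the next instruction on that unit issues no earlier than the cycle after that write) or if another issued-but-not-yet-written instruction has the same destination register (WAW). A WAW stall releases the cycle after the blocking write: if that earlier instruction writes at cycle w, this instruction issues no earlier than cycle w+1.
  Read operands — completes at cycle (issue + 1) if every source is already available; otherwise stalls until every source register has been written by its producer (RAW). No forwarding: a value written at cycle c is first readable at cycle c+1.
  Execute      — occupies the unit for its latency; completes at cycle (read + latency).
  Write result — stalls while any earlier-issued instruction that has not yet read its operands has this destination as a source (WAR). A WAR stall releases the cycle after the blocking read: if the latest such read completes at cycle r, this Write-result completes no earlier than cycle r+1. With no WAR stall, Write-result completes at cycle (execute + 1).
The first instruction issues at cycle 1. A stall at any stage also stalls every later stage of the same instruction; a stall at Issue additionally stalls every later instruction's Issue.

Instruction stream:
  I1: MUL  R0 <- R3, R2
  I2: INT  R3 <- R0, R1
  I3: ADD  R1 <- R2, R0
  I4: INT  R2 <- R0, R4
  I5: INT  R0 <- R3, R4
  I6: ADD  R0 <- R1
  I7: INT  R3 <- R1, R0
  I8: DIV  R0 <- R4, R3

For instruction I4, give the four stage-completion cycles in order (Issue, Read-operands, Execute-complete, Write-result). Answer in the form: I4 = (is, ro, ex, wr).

I4 = (11, 12, 13, 14)

[1] I1 dispatched to MUL
[2] I1 operands ready; I2 dispatched to INT
[3] I3 dispatched to ADD
[6] I1 complete
[7] R0←I1
[8] I2 operands ready; I3 operands ready
[9] I2 complete
[10] R3←I2; I3 complete
[11] R1←I3; I4 dispatched to INT
[12] I4 operands ready
[13] I4 complete
[14] R2←I4
[15] I5 dispatched to INT
[16] I5 operands ready
[17] I5 complete
[18] R0←I5
[19] I6 dispatched to ADD
[20] I6 operands ready; I7 dispatched to INT
[22] I6 complete
[23] R0←I6
[24] I7 operands ready; I8 dispatched to DIV
[25] I7 complete
[26] R3←I7
[27] I8 operands ready
[35] I8 complete
[36] R0←I8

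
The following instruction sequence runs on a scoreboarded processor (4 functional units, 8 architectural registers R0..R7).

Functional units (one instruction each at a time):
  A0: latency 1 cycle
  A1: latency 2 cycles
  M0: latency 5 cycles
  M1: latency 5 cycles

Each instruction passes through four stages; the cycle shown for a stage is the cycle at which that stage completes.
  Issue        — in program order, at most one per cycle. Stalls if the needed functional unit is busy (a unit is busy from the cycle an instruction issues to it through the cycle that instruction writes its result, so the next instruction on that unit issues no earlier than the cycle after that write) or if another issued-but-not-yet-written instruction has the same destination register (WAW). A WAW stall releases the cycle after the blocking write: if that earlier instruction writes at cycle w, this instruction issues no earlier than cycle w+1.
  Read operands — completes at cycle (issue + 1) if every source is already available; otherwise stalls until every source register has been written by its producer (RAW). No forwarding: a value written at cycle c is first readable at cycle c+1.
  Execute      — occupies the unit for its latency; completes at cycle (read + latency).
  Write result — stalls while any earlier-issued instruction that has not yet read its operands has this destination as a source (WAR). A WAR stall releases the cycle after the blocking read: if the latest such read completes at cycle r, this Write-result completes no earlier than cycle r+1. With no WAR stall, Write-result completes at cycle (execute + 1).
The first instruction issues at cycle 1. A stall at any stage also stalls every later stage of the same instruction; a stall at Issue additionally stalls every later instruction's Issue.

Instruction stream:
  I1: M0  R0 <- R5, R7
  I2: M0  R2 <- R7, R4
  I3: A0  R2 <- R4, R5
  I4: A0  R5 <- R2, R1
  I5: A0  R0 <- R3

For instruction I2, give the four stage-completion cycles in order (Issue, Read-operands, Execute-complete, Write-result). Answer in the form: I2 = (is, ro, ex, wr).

c1: I1 dispatched to M0
c2: I1 operands ready
c7: I1 complete
c8: R0←I1
c9: I2 dispatched to M0
c10: I2 operands ready
c15: I2 complete
c16: R2←I2
c17: I3 dispatched to A0
c18: I3 operands ready
c19: I3 complete
c20: R2←I3
c21: I4 dispatched to A0
c22: I4 operands ready
c23: I4 complete
c24: R5←I4
c25: I5 dispatched to A0
c26: I5 operands ready
c27: I5 complete
c28: R0←I5

I2 = (9, 10, 15, 16)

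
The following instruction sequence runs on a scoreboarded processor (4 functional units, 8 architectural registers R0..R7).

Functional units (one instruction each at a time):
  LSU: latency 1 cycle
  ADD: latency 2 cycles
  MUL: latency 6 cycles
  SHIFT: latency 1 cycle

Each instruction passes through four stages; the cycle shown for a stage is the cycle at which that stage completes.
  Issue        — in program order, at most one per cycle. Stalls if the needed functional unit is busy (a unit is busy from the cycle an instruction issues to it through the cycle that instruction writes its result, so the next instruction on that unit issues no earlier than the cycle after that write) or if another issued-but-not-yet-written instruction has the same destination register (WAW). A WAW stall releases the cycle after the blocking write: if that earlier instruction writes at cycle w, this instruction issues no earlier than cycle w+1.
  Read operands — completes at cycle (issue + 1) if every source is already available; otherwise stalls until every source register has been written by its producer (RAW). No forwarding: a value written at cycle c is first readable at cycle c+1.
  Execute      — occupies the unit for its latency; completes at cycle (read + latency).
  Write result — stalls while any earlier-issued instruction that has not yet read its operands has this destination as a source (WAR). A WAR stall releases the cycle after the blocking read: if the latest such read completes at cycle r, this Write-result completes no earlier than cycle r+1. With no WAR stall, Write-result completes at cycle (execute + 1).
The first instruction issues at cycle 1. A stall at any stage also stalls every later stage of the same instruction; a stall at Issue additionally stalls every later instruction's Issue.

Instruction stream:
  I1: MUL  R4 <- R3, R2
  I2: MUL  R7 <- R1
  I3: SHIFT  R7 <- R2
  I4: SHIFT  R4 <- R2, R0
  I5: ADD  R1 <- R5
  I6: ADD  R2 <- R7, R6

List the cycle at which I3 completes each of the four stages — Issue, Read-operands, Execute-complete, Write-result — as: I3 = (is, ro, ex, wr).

1) issue 1, read 2, done 8, write 9
2) issue 10, read 11, done 17, write 18  <struct: MUL busy until I1 writes@9>
3) issue 19, read 20, done 21, write 22  <WAW R7: wait I2 write@18>
4) issue 23, read 24, done 25, write 26  <struct: SHIFT busy until I3 writes@22>
5) issue 24, read 25, done 27, write 28
6) issue 29, read 30, done 32, write 33  <struct: ADD busy until I5 writes@28>

I3 = (19, 20, 21, 22)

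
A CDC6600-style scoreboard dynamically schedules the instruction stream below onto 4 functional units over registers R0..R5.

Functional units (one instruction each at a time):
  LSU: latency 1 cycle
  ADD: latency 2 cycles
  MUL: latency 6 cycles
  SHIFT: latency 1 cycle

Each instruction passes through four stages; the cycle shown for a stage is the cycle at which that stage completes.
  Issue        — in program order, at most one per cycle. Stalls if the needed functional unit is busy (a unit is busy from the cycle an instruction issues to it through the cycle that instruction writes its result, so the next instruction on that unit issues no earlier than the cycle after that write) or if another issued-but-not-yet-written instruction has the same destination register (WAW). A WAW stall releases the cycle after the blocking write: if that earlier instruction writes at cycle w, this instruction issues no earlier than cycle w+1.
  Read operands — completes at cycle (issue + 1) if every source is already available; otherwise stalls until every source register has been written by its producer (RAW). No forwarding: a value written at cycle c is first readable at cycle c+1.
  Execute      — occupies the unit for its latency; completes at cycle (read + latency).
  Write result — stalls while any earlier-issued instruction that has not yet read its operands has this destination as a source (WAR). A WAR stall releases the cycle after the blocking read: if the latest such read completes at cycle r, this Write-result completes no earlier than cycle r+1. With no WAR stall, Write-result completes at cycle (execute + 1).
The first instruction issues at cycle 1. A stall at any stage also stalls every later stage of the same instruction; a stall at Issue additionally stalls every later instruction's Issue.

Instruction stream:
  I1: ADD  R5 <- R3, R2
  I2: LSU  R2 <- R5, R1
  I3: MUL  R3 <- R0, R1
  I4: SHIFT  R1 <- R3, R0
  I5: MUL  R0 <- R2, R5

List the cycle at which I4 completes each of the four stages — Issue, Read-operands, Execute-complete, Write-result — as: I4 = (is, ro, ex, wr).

I4 = (4, 12, 13, 14)

1) issue 1, read 2, done 4, write 5
2) issue 2, read 6, done 7, write 8  <RAW R5: wait I1 write@5>
3) issue 3, read 4, done 10, write 11
4) issue 4, read 12, done 13, write 14  <RAW R3: wait I3 write@11>
5) issue 12, read 13, done 19, write 20  <struct: MUL busy until I3 writes@11>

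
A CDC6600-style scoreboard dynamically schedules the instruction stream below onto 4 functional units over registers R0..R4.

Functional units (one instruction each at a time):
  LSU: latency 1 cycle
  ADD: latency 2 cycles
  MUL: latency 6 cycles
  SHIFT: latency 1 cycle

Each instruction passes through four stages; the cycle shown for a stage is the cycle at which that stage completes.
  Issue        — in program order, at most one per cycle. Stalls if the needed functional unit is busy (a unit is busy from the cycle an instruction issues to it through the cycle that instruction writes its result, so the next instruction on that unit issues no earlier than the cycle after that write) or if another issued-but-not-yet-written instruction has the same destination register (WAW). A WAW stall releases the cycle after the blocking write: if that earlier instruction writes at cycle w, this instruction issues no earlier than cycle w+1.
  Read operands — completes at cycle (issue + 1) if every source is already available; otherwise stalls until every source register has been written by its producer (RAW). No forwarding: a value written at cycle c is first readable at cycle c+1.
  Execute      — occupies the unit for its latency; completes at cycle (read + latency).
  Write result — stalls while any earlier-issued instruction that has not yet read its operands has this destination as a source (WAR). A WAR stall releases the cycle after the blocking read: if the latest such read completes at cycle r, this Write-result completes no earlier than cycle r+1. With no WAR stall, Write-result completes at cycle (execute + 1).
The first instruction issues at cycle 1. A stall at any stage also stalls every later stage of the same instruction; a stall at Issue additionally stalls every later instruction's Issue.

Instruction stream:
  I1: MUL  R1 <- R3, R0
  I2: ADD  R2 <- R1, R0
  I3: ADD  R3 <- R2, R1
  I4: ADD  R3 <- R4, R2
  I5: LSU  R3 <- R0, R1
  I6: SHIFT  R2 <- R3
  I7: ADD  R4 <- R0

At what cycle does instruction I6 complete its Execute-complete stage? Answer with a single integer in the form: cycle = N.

c1: I1→MUL
c2: I1 RO, I2→ADD
c8: I1 EX
c9: I1 WR R1
c10: I2 RO
c12: I2 EX
c13: I2 WR R2
c14: I3→ADD
c15: I3 RO
c17: I3 EX
c18: I3 WR R3
c19: I4→ADD
c20: I4 RO
c22: I4 EX
c23: I4 WR R3
c24: I5→LSU
c25: I5 RO, I6→SHIFT
c26: I5 EX, I7→ADD
c27: I5 WR R3, I7 RO
c28: I6 RO
c29: I6 EX, I7 EX
c30: I6 WR R2, I7 WR R4

cycle = 29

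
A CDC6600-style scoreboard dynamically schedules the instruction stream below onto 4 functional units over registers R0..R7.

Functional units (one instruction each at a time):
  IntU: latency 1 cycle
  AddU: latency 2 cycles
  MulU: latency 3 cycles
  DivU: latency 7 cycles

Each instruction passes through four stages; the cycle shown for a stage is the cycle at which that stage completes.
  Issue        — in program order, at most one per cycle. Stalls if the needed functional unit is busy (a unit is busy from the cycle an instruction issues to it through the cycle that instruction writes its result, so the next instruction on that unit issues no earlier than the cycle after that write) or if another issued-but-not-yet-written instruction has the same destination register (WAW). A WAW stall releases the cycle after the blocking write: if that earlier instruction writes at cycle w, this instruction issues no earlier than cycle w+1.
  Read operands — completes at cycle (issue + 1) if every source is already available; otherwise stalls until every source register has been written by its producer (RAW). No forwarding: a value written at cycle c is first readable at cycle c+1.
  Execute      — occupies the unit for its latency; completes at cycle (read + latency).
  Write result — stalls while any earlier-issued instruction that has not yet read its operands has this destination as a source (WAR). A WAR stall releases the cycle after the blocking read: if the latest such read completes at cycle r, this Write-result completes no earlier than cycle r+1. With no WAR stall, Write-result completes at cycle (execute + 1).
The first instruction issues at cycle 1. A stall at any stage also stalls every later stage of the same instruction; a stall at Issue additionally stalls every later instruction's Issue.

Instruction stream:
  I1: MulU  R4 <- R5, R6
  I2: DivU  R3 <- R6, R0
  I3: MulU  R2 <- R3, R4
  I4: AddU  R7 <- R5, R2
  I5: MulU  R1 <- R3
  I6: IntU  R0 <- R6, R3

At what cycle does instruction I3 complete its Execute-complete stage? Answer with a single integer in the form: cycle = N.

[1] I1 issues→MulU
[2] I1 reads; I2 issues→DivU
[3] I2 reads
[5] I1 exec-done
[6] I1 writes R4
[7] I3 issues→MulU
[8] I4 issues→AddU
[10] I2 exec-done
[11] I2 writes R3
[12] I3 reads
[15] I3 exec-done
[16] I3 writes R2
[17] I4 reads; I5 issues→MulU
[18] I5 reads; I6 issues→IntU
[19] I4 exec-done; I6 reads
[20] I4 writes R7; I6 exec-done
[21] I5 exec-done; I6 writes R0
[22] I5 writes R1

cycle = 15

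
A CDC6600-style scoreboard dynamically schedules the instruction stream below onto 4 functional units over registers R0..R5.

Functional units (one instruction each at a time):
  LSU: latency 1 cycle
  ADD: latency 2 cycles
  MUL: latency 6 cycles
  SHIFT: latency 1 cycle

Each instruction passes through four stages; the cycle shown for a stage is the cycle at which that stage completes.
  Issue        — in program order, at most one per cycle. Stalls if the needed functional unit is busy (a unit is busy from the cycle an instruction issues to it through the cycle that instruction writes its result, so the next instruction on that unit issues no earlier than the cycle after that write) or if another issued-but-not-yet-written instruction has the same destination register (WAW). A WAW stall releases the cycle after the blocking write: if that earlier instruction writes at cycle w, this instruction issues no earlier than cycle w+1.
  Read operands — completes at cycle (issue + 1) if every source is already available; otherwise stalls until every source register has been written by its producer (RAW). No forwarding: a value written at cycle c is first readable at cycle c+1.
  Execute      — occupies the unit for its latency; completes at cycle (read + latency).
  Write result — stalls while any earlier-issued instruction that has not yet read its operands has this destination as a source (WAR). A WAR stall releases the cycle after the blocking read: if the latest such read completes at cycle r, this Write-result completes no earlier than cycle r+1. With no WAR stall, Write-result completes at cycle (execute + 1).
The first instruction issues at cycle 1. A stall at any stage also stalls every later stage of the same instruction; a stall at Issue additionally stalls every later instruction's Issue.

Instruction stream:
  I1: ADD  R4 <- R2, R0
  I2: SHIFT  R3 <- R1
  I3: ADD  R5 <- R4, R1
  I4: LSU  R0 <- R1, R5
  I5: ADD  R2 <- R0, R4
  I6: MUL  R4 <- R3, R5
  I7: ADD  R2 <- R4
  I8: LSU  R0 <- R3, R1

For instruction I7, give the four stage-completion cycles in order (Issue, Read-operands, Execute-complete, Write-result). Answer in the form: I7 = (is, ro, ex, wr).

  I1 | 1 | 2 | 4 | 5
  I2 | 2 | 3 | 4 | 5
  I3 | 6 | 7 | 9 | 10   struct: ADD busy until I1 writes@5
  I4 | 7 | 11 | 12 | 13   RAW R5: wait I3 write@10
  I5 | 11 | 14 | 16 | 17   struct: ADD busy until I3 writes@10 · RAW R0: wait I4 write@13
  I6 | 12 | 13 | 19 | 20
  I7 | 18 | 21 | 23 | 24   struct: ADD busy until I5 writes@17 · RAW R4: wait I6 write@20
  I8 | 19 | 20 | 21 | 22

I7 = (18, 21, 23, 24)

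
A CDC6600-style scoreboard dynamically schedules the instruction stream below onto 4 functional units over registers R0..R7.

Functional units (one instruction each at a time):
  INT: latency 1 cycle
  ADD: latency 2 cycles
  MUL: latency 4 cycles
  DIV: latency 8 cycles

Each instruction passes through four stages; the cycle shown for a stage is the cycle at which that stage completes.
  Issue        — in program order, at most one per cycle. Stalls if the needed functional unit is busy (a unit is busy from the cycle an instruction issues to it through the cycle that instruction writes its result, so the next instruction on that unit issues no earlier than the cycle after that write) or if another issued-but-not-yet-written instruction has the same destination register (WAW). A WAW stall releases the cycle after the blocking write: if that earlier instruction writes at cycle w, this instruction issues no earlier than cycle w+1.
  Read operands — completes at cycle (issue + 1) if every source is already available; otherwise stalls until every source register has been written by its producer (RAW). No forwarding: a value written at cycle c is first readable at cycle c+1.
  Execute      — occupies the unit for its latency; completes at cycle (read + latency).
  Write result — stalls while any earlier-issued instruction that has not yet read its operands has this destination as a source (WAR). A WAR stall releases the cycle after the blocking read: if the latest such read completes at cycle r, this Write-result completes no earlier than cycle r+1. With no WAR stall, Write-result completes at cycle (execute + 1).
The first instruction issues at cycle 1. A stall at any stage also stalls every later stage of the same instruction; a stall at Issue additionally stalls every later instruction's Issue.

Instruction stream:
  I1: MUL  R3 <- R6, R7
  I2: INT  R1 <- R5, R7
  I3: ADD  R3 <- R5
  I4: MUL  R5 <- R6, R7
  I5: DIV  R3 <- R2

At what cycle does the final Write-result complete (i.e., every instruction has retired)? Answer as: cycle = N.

cycle = 23

t=1  I1→MUL
t=2  I1 RO | I2→INT
t=3  I2 RO
t=4  I2 EX
t=5  I2 WR R1
t=6  I1 EX
t=7  I1 WR R3
t=8  I3→ADD
t=9  I3 RO | I4→MUL
t=10  I4 RO
t=11  I3 EX
t=12  I3 WR R3
t=13  I5→DIV
t=14  I4 EX | I5 RO
t=15  I4 WR R5
t=22  I5 EX
t=23  I5 WR R3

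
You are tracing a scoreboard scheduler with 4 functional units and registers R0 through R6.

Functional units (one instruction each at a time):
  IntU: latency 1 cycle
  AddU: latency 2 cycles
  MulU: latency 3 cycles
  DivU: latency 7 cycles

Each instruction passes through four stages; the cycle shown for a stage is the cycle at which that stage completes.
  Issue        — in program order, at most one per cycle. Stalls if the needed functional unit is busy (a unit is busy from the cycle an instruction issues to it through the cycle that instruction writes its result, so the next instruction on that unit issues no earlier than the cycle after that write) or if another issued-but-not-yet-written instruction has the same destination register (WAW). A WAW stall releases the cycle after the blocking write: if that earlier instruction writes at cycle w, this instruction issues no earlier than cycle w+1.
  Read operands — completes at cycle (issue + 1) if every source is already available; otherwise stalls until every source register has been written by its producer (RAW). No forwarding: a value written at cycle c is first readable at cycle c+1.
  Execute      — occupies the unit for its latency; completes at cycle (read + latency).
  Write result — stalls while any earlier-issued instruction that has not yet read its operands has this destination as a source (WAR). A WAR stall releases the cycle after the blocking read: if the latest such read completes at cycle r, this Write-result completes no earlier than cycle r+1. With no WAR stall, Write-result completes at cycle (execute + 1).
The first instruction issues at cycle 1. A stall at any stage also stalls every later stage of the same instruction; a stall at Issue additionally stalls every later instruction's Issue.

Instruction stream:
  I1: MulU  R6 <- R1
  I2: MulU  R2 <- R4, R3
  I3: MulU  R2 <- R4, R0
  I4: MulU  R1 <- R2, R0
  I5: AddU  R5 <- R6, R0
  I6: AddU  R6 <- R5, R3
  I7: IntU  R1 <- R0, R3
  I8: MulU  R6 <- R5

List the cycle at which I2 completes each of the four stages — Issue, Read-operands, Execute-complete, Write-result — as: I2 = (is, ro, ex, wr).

[1] issue I1 (MulU)
[2] I1 read-ops
[5] I1 finished on MulU
[6] I1→R6
[7] issue I2 (MulU)
[8] I2 read-ops
[11] I2 finished on MulU
[12] I2→R2
[13] issue I3 (MulU)
[14] I3 read-ops
[17] I3 finished on MulU
[18] I3→R2
[19] issue I4 (MulU)
[20] I4 read-ops; issue I5 (AddU)
[21] I5 read-ops
[23] I4 finished on MulU; I5 finished on AddU
[24] I4→R1; I5→R5
[25] issue I6 (AddU)
[26] I6 read-ops; issue I7 (IntU)
[27] I7 read-ops
[28] I6 finished on AddU; I7 finished on IntU
[29] I6→R6; I7→R1
[30] issue I8 (MulU)
[31] I8 read-ops
[34] I8 finished on MulU
[35] I8→R6

I2 = (7, 8, 11, 12)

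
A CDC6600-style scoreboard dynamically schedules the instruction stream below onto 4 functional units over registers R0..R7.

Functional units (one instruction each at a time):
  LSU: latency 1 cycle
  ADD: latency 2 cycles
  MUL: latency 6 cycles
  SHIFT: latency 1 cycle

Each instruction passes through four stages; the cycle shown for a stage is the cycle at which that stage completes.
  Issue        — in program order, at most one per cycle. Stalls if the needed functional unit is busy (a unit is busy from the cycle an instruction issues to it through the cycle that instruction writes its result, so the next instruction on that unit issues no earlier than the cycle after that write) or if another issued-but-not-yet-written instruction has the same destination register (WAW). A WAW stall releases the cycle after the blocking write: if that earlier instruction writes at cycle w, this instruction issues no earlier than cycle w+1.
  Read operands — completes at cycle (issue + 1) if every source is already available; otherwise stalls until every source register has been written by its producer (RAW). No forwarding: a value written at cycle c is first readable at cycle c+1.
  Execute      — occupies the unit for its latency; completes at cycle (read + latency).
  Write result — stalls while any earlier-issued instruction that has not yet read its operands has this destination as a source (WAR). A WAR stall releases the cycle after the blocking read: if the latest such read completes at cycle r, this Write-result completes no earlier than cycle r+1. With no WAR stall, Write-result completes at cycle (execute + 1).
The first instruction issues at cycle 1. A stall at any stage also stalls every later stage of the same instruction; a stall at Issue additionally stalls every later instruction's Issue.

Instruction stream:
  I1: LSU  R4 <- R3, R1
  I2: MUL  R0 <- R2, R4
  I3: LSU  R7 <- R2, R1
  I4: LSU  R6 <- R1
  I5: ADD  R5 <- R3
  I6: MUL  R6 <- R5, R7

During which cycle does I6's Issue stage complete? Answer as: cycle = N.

cycle = 13

[1] issue I1 (LSU)
[2] I1 read-ops | issue I2 (MUL)
[3] I1 finished on LSU
[4] I1→R4
[5] I2 read-ops | issue I3 (LSU)
[6] I3 read-ops
[7] I3 finished on LSU
[8] I3→R7
[9] issue I4 (LSU)
[10] I4 read-ops | issue I5 (ADD)
[11] I2 finished on MUL | I4 finished on LSU | I5 read-ops
[12] I2→R0 | I4→R6
[13] I5 finished on ADD | issue I6 (MUL)
[14] I5→R5
[15] I6 read-ops
[21] I6 finished on MUL
[22] I6→R6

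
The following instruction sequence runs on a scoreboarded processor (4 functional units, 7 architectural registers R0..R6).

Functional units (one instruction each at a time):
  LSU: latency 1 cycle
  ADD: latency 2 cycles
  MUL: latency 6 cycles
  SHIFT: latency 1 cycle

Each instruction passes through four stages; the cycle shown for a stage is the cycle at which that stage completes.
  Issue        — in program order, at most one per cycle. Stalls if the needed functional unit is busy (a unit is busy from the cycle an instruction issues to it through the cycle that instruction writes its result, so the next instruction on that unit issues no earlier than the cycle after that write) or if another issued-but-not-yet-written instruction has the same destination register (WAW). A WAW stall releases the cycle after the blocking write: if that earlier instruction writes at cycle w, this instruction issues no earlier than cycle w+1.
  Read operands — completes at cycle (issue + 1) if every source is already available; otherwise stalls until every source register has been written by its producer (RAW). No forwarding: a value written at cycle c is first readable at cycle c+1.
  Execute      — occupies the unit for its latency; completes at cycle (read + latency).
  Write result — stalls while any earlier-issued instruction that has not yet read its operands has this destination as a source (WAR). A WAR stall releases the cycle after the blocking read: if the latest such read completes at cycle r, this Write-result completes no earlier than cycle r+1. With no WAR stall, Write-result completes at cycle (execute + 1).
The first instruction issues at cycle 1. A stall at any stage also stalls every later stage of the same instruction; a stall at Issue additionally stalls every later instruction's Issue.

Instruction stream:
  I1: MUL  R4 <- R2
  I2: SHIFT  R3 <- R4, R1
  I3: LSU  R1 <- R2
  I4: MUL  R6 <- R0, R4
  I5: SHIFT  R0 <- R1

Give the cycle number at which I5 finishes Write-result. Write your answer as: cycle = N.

cycle = 16

t=1  I1 dispatched to MUL
t=2  I1 operands ready | I2 dispatched to SHIFT
t=3  I3 dispatched to LSU
t=4  I3 operands ready
t=5  I3 complete
t=8  I1 complete
t=9  R4←I1
t=10  I2 operands ready | I4 dispatched to MUL
t=11  I2 complete | R1←I3 | I4 operands ready
t=12  R3←I2
t=13  I5 dispatched to SHIFT
t=14  I5 operands ready
t=15  I5 complete
t=16  R0←I5
t=17  I4 complete
t=18  R6←I4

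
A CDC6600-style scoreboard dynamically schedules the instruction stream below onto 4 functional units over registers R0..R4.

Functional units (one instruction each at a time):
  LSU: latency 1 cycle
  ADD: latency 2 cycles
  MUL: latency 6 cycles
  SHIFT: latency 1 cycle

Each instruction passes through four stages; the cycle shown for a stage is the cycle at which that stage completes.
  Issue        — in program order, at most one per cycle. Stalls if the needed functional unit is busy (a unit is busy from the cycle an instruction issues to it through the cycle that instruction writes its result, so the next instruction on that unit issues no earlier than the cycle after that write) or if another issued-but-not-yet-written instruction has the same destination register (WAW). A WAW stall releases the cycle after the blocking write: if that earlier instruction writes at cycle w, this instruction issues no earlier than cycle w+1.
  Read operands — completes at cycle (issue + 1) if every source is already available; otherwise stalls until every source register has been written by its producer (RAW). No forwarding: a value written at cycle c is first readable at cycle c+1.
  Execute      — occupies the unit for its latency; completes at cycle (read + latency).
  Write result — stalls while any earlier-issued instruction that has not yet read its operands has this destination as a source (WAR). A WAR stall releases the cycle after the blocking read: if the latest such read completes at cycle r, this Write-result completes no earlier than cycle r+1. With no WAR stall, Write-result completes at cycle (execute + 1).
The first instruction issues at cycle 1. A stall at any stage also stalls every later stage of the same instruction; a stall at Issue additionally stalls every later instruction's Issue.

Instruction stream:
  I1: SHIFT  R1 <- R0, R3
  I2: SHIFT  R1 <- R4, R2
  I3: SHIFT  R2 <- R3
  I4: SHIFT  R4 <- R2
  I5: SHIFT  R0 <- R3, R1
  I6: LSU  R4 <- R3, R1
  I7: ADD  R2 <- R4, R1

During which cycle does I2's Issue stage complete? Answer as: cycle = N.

[I1] 1/2/3/4
[I2] 5/6/7/8  (struct: SHIFT busy until I1 writes@4)
[I3] 9/10/11/12  (struct: SHIFT busy until I2 writes@8)
[I4] 13/14/15/16  (struct: SHIFT busy until I3 writes@12)
[I5] 17/18/19/20  (struct: SHIFT busy until I4 writes@16)
[I6] 18/19/20/21
[I7] 19/22/24/25  (RAW R4: wait I6 write@21)

cycle = 5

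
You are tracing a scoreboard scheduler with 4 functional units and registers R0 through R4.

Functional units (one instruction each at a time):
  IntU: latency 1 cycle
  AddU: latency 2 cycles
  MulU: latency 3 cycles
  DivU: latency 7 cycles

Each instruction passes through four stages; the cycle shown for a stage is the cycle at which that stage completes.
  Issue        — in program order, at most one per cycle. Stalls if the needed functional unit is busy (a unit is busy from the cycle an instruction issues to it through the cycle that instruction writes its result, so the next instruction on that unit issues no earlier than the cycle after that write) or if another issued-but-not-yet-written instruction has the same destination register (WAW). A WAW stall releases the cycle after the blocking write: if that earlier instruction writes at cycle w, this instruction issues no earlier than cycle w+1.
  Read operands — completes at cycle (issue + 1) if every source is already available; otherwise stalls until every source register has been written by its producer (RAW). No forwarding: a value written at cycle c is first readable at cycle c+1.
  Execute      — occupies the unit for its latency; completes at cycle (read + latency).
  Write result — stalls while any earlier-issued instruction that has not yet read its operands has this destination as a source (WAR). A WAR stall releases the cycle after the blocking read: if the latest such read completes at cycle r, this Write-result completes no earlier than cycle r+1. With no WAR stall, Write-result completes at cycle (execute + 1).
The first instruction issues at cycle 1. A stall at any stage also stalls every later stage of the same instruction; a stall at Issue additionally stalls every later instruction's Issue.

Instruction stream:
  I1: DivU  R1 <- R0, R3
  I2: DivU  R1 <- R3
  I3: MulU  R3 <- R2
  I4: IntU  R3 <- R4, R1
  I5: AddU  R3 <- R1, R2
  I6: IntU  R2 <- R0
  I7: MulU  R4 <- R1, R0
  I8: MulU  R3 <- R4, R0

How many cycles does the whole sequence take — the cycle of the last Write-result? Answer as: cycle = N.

cycle = 37

I1: IS=1 RO=2 EX=9 WR=10
I2: IS=11 RO=12 EX=19 WR=20  [struct: DivU busy until I1 writes@10]
I3: IS=12 RO=13 EX=16 WR=17
I4: IS=18 RO=21 EX=22 WR=23  [WAW R3: wait I3 write@17; RAW R1: wait I2 write@20]
I5: IS=24 RO=25 EX=27 WR=28  [WAW R3: wait I4 write@23]
I6: IS=25 RO=26 EX=27 WR=28
I7: IS=26 RO=27 EX=30 WR=31
I8: IS=32 RO=33 EX=36 WR=37  [struct: MulU busy until I7 writes@31]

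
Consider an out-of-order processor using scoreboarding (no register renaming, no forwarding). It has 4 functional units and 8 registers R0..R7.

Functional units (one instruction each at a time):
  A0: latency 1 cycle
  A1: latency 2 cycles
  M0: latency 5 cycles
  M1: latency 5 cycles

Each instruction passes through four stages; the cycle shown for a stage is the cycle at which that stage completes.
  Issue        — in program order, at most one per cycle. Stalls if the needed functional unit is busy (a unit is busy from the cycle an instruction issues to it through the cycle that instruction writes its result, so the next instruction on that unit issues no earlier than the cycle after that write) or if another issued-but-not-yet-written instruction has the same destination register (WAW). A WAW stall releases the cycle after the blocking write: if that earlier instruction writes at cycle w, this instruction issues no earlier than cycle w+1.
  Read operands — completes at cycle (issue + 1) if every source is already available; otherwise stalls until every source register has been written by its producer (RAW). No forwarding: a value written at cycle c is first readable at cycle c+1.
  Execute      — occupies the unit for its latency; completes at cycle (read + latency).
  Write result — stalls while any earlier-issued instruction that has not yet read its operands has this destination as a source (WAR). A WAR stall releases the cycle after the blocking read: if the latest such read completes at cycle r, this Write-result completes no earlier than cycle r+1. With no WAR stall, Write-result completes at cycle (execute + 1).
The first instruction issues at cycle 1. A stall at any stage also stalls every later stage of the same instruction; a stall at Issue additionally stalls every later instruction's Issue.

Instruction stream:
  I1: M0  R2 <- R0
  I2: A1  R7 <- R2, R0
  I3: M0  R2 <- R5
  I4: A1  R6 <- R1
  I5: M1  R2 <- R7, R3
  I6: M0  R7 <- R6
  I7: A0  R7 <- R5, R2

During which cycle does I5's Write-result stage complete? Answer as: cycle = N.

I1: IS=1 RO=2 EX=7 WR=8
I2: IS=2 RO=9 EX=11 WR=12  [RAW R2: wait I1 write@8]
I3: IS=9 RO=10 EX=15 WR=16  [struct: M0 busy until I1 writes@8]
I4: IS=13 RO=14 EX=16 WR=17  [struct: A1 busy until I2 writes@12]
I5: IS=17 RO=18 EX=23 WR=24  [WAW R2: wait I3 write@16]
I6: IS=18 RO=19 EX=24 WR=25
I7: IS=26 RO=27 EX=28 WR=29  [WAW R7: wait I6 write@25]

cycle = 24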